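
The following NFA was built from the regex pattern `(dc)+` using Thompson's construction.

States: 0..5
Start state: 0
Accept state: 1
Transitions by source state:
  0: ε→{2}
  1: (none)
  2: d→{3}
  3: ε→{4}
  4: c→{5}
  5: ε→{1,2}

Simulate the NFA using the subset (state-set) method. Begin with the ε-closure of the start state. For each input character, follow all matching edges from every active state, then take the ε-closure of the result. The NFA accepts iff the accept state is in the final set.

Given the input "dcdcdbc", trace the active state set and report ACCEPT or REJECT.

initial (ε-close {0}): {0,2}
'd' @ 1: {3,4}
'c' @ 2: {1,2,5}  [accepting]
'd' @ 3: {3,4}
'c' @ 4: {1,2,5}  [accepting]
'd' @ 5: {3,4}
'b' @ 6: {}  — dead — no transitions
rest 'c' ignored (set empty)
after full input: {}  (accept=1 not in)

Answer: REJECT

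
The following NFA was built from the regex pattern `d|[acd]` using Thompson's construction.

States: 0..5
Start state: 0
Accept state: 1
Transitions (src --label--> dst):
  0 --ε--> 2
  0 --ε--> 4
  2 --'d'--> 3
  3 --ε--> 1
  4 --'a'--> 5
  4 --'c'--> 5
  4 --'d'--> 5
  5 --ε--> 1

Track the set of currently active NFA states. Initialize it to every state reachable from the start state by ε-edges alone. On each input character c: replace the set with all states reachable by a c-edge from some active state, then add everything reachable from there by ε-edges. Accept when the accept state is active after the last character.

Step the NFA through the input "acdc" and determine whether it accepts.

Answer: REJECT

Trace:
initial (ε-close {0}): {0,2,4}
'a' @ 1: {1,5}  ✓accept
'c' @ 2: {}  — dead — no transitions
rest 'dc' ignored (set empty)
final: {}; accept 1 not in set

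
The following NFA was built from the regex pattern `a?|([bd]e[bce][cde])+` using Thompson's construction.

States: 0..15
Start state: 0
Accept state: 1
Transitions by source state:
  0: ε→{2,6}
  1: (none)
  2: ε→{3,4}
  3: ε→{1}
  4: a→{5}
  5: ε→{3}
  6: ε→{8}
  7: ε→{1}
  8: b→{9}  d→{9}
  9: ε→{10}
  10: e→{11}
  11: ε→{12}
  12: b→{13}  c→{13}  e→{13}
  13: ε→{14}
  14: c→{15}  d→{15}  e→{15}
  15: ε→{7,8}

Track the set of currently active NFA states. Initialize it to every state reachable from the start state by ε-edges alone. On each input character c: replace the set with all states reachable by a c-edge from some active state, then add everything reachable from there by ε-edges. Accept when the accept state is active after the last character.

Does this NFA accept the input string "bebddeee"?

Answer: ACCEPT

Steps:
start: ε-closure({0}) = {0,1,2,3,4,6,8}
'b' @ 1: {9,10}
'e' @ 2: {11,12}
'b' @ 3: {13,14}
'd' @ 4: {1,7,8,15}  ✓accept
'd' @ 5: {9,10}
'e' @ 6: {11,12}
'e' @ 7: {13,14}
'e' @ 8: {1,7,8,15}  ✓accept
final: {1,7,8,15}; accept 1 in set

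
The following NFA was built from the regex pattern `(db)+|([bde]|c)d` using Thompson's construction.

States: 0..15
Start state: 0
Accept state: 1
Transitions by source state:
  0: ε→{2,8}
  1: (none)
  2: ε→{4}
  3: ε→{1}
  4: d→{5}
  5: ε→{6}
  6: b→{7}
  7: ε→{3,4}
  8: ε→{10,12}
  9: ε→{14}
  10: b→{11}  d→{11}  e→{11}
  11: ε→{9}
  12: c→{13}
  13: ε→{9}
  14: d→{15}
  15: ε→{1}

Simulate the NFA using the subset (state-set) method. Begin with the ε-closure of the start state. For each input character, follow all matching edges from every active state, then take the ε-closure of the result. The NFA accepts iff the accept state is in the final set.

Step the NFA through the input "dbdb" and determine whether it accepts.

initial (ε-close {0}): {0,2,4,8,10,12}
'd' @ 1: {5,6,9,11,14}
'b' @ 2: {1,3,4,7}  ✓accept
'd' @ 3: {5,6}
'b' @ 4: {1,3,4,7}  ✓accept
end set {1,3,4,7} — state 1 in

Answer: ACCEPT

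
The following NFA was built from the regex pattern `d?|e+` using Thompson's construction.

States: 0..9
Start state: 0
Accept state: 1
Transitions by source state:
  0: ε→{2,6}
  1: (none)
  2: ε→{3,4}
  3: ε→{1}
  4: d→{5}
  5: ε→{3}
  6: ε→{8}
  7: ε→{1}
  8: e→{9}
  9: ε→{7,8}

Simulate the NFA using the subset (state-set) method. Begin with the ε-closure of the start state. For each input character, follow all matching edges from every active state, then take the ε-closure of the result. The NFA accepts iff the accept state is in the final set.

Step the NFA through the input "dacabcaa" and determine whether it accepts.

Answer: REJECT

Trace:
S₀ = ε-closure({0}) = {0,1,2,3,4,6,8}
'd' @ 1: {1,3,5}  [accepting]
'a' @ 2: {}  — dead — no transitions
rest 'cabcaa' ignored (set empty)
end set {} — state 1 not in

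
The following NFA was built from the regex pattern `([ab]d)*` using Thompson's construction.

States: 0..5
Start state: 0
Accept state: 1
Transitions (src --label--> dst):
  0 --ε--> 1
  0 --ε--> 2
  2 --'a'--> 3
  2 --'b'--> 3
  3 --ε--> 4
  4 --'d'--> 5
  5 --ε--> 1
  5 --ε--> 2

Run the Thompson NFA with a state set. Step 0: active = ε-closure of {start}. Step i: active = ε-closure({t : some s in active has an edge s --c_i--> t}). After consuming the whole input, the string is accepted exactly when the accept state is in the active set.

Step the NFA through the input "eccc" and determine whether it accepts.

Answer: REJECT

Trace:
start: ε-closure({0}) = {0,1,2}
'e' @ 1: {}  — no active states
rest 'ccc' ignored (set empty)
after full input: {}  (accept=1 not in)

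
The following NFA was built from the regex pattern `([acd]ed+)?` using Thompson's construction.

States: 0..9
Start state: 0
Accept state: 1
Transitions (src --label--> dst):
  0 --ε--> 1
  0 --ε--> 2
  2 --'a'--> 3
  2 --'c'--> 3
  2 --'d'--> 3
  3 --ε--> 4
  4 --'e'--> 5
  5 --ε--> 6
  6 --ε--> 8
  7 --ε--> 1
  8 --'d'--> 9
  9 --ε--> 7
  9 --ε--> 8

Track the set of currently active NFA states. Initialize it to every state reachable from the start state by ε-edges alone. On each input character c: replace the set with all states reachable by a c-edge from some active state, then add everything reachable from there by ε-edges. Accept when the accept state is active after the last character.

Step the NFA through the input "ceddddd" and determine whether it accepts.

Answer: ACCEPT

Steps:
S₀ = ε-closure({0}) = {0,1,2}
'c' @ 1: {3,4}
'e' @ 2: {5,6,8}
'd' @ 3: {1,7,8,9}  (accept∈set)
'd' @ 4: {1,7,8,9}  (accept∈set)
'd' @ 5: {1,7,8,9}  (accept∈set)
'd' @ 6: {1,7,8,9}  (accept∈set)
'd' @ 7: {1,7,8,9}  (accept∈set)
final: {1,7,8,9}; accept 1 in set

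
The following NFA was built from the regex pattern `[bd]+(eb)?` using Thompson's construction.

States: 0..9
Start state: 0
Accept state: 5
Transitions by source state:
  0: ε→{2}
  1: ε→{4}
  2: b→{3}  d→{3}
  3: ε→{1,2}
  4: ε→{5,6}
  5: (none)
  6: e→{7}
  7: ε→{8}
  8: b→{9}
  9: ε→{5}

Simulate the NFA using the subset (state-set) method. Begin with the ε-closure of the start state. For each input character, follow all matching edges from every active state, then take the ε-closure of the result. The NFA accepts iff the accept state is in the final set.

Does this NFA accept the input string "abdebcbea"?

Answer: REJECT

Trace:
start: ε-closure({0}) = {0,2}
'a' @ 1: {}  — no active states
rest 'bdebcbea' ignored (set empty)
after full input: {}  (accept=5 not in)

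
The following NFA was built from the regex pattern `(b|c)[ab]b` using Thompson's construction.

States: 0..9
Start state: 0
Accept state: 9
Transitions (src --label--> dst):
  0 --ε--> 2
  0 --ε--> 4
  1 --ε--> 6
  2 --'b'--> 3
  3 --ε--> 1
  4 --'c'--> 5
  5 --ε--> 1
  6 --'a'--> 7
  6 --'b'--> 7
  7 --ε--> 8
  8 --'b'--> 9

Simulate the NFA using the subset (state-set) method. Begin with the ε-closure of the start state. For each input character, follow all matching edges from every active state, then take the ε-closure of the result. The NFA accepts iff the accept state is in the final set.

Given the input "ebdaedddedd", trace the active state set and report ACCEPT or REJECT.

S₀ = ε-closure({0}) = {0,2,4}
'e' @ 1: {}  — no active states
rest 'bdaedddedd' ignored (set empty)
after full input: {}  (accept=9 not in)

Answer: REJECT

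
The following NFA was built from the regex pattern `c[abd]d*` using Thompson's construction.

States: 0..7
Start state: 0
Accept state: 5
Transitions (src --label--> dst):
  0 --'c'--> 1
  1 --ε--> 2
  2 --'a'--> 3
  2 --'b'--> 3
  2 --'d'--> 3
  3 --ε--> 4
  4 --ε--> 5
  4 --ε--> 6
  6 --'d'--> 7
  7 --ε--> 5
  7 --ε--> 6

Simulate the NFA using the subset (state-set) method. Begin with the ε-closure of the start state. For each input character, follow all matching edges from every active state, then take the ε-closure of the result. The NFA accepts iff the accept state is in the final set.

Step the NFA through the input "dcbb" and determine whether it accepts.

start: ε-closure({0}) = {0}
'd' @ 1: {}  — no active states
rest 'cbb' ignored (set empty)
end set {} — state 5 not in

Answer: REJECT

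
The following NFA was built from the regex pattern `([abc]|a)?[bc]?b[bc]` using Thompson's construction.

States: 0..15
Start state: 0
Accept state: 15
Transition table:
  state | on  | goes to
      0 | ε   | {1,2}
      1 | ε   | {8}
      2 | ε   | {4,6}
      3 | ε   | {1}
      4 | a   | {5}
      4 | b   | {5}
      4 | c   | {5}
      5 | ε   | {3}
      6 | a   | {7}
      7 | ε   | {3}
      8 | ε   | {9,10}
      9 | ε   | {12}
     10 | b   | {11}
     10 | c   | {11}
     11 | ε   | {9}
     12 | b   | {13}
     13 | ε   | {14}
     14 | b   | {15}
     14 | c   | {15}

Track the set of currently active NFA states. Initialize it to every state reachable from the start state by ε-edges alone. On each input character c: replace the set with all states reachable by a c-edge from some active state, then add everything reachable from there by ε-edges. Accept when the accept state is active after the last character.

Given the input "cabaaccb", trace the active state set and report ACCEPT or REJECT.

S₀ = ε-closure({0}) = {0,1,2,4,6,8,9,10,12}
'c' @ 1: {1,3,5,8,9,10,11,12}
'a' @ 2: {}  — state set empty
rest 'baaccb' ignored (set empty)
after full input: {}  (accept=15 not in)

Answer: REJECT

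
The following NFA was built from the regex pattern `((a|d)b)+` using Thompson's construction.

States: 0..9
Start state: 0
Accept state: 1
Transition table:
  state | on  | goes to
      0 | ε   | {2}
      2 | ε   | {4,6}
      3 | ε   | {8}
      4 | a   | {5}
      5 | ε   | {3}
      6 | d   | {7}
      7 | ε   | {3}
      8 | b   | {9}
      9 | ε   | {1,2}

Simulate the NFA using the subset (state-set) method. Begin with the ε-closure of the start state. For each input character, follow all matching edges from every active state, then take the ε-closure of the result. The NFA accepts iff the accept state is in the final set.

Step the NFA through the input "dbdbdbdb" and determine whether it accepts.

Answer: ACCEPT

Derivation:
initial (ε-close {0}): {0,2,4,6}
'd' @ 1: {3,7,8}
'b' @ 2: {1,2,4,6,9}  [accepting]
'd' @ 3: {3,7,8}
'b' @ 4: {1,2,4,6,9}  [accepting]
'd' @ 5: {3,7,8}
'b' @ 6: {1,2,4,6,9}  [accepting]
'd' @ 7: {3,7,8}
'b' @ 8: {1,2,4,6,9}  [accepting]
after full input: {1,2,4,6,9}  (accept=1 in)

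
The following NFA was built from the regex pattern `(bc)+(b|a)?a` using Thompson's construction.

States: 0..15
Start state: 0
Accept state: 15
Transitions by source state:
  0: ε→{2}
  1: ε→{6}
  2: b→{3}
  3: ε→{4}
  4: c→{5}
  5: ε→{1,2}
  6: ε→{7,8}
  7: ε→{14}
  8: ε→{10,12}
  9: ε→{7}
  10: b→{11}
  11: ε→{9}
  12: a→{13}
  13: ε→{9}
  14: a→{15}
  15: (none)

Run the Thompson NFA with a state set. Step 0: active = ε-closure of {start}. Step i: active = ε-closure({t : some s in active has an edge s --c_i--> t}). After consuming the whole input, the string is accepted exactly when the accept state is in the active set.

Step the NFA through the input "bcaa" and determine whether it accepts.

Answer: ACCEPT

Derivation:
S₀ = ε-closure({0}) = {0,2}
'b' @ 1: {3,4}
'c' @ 2: {1,2,5,6,7,8,10,12,14}
'a' @ 3: {7,9,13,14,15}  ✓accept
'a' @ 4: {15}  ✓accept
end set {15} — state 15 in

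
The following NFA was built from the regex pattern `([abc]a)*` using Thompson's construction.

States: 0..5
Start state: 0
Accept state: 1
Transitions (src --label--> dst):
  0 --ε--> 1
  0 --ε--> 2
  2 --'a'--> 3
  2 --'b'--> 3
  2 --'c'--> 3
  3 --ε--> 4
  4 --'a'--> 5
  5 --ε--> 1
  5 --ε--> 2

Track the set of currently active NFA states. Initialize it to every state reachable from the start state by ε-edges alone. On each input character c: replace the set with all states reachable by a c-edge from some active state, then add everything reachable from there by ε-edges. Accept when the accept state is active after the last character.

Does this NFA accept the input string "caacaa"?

initial (ε-close {0}): {0,1,2}
'c' @ 1: {3,4}
'a' @ 2: {1,2,5}  (accept∈set)
'a' @ 3: {3,4}
'c' @ 4: {}  — no active states
rest 'aa' ignored (set empty)
final: {}; accept 1 not in set

Answer: REJECT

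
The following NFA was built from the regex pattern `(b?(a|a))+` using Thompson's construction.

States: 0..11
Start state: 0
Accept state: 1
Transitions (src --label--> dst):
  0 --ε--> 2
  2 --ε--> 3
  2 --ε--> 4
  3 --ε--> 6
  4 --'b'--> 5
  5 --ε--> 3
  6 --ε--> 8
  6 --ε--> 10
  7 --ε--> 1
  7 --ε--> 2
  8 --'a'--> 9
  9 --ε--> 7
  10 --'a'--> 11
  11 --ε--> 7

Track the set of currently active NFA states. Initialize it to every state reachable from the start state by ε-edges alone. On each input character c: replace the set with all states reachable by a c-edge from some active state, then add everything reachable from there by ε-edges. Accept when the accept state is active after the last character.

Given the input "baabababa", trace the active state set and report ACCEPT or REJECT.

Answer: ACCEPT

Steps:
start: ε-closure({0}) = {0,2,3,4,6,8,10}
'b' @ 1: {3,5,6,8,10}
'a' @ 2: {1,2,3,4,6,7,8,9,10,11}  (accept∈set)
'a' @ 3: {1,2,3,4,6,7,8,9,10,11}  (accept∈set)
'b' @ 4: {3,5,6,8,10}
'a' @ 5: {1,2,3,4,6,7,8,9,10,11}  (accept∈set)
'b' @ 6: {3,5,6,8,10}
'a' @ 7: {1,2,3,4,6,7,8,9,10,11}  (accept∈set)
'b' @ 8: {3,5,6,8,10}
'a' @ 9: {1,2,3,4,6,7,8,9,10,11}  (accept∈set)
end set {1,2,3,4,6,7,8,9,10,11} — state 1 in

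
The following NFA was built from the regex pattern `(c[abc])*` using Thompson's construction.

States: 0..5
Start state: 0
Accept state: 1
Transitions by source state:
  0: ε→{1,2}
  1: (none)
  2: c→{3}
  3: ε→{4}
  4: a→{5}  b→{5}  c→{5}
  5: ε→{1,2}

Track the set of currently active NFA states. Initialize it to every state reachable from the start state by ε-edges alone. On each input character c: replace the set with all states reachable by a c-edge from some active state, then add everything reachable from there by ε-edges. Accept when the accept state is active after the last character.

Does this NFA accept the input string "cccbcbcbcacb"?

start: ε-closure({0}) = {0,1,2}
'c' @ 1: {3,4}
'c' @ 2: {1,2,5}  ✓accept
'c' @ 3: {3,4}
'b' @ 4: {1,2,5}  ✓accept
'c' @ 5: {3,4}
'b' @ 6: {1,2,5}  ✓accept
'c' @ 7: {3,4}
'b' @ 8: {1,2,5}  ✓accept
'c' @ 9: {3,4}
'a' @ 10: {1,2,5}  ✓accept
'c' @ 11: {3,4}
'b' @ 12: {1,2,5}  ✓accept
after full input: {1,2,5}  (accept=1 in)

Answer: ACCEPT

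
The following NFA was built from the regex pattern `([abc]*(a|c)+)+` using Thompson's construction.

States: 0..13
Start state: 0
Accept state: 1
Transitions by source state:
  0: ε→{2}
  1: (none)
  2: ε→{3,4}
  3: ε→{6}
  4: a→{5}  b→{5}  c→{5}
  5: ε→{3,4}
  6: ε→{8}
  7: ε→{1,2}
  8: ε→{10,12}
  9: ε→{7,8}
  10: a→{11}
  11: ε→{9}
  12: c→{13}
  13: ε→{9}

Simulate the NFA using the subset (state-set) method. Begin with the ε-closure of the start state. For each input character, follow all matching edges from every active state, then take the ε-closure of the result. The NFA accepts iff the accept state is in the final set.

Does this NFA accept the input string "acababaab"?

Answer: REJECT

Derivation:
start: ε-closure({0}) = {0,2,3,4,6,8,10,12}
'a' @ 1: {1,2,3,4,5,6,7,8,9,10,11,12}  ✓accept
'c' @ 2: {1,2,3,4,5,6,7,8,9,10,12,13}  ✓accept
'a' @ 3: {1,2,3,4,5,6,7,8,9,10,11,12}  ✓accept
'b' @ 4: {3,4,5,6,8,10,12}
'a' @ 5: {1,2,3,4,5,6,7,8,9,10,11,12}  ✓accept
'b' @ 6: {3,4,5,6,8,10,12}
'a' @ 7: {1,2,3,4,5,6,7,8,9,10,11,12}  ✓accept
'a' @ 8: {1,2,3,4,5,6,7,8,9,10,11,12}  ✓accept
'b' @ 9: {3,4,5,6,8,10,12}
after full input: {3,4,5,6,8,10,12}  (accept=1 not in)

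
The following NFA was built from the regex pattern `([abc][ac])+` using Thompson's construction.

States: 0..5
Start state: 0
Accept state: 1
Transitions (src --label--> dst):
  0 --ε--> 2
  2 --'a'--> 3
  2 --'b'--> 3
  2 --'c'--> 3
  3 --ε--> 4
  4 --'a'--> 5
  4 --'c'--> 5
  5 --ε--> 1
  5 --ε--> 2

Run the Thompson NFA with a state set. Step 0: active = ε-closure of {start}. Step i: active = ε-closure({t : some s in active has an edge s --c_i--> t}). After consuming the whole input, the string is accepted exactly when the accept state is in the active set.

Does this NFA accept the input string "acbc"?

initial (ε-close {0}): {0,2}
'a' @ 1: {3,4}
'c' @ 2: {1,2,5}  [accepting]
'b' @ 3: {3,4}
'c' @ 4: {1,2,5}  [accepting]
after full input: {1,2,5}  (accept=1 in)

Answer: ACCEPT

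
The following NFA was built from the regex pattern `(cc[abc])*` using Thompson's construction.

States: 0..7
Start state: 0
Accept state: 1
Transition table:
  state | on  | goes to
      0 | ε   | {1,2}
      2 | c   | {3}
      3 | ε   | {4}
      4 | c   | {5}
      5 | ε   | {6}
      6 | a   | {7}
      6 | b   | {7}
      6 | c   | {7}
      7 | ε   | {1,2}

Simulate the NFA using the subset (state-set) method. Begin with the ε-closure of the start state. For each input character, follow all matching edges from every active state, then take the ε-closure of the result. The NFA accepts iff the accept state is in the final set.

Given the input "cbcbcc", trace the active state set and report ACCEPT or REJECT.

S₀ = ε-closure({0}) = {0,1,2}
'c' @ 1: {3,4}
'b' @ 2: {}  — state set empty
rest 'cbcc' ignored (set empty)
after full input: {}  (accept=1 not in)

Answer: REJECT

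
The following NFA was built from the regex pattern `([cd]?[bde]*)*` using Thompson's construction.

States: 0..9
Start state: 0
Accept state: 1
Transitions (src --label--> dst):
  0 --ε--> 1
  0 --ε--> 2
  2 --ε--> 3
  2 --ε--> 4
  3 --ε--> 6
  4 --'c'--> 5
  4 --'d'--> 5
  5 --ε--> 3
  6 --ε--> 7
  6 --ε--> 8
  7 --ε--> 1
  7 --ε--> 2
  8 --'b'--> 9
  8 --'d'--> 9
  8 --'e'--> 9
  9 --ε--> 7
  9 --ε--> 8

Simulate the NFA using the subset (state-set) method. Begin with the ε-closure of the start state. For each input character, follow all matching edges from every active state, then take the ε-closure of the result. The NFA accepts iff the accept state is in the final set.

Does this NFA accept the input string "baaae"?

Answer: REJECT

Trace:
S₀ = ε-closure({0}) = {0,1,2,3,4,6,7,8}
'b' @ 1: {1,2,3,4,6,7,8,9}  ✓accept
'a' @ 2: {}  — no active states
rest 'aae' ignored (set empty)
final: {}; accept 1 not in set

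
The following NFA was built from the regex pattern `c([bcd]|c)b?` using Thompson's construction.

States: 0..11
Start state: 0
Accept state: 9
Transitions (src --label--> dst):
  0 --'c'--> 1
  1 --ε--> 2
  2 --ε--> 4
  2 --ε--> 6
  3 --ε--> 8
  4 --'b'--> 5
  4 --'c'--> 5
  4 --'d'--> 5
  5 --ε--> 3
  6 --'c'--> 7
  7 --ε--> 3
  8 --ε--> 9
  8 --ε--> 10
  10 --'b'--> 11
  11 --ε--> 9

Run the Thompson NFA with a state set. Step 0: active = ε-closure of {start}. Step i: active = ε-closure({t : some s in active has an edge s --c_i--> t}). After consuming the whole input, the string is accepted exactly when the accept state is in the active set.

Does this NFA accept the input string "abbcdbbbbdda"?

start: ε-closure({0}) = {0}
'a' @ 1: {}  — no active states
rest 'bbcdbbbbdda' ignored (set empty)
final: {}; accept 9 not in set

Answer: REJECT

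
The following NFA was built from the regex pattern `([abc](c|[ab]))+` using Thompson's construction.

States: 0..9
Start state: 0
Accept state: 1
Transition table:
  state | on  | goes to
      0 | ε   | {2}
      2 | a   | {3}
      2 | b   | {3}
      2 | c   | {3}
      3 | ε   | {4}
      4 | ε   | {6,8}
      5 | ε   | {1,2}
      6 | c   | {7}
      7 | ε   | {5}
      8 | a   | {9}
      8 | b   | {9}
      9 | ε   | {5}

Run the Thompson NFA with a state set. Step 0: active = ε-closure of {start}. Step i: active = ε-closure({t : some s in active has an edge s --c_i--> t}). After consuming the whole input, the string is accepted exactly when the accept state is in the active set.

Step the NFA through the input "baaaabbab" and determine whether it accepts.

Answer: REJECT

Trace:
start: ε-closure({0}) = {0,2}
'b' @ 1: {3,4,6,8}
'a' @ 2: {1,2,5,9}  ✓accept
'a' @ 3: {3,4,6,8}
'a' @ 4: {1,2,5,9}  ✓accept
'a' @ 5: {3,4,6,8}
'b' @ 6: {1,2,5,9}  ✓accept
'b' @ 7: {3,4,6,8}
'a' @ 8: {1,2,5,9}  ✓accept
'b' @ 9: {3,4,6,8}
final: {3,4,6,8}; accept 1 not in set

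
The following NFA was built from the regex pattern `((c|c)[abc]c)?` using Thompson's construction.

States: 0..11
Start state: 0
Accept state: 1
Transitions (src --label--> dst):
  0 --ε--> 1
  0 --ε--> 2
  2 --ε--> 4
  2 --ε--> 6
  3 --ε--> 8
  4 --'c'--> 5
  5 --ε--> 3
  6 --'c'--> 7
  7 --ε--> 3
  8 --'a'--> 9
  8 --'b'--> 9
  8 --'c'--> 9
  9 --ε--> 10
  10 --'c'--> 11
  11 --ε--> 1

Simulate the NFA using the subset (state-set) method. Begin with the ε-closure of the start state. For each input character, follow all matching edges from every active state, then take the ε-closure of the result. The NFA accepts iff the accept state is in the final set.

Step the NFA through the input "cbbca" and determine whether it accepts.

Answer: REJECT

Derivation:
initial (ε-close {0}): {0,1,2,4,6}
'c' @ 1: {3,5,7,8}
'b' @ 2: {9,10}
'b' @ 3: {}  — no active states
rest 'ca' ignored (set empty)
end set {} — state 1 not in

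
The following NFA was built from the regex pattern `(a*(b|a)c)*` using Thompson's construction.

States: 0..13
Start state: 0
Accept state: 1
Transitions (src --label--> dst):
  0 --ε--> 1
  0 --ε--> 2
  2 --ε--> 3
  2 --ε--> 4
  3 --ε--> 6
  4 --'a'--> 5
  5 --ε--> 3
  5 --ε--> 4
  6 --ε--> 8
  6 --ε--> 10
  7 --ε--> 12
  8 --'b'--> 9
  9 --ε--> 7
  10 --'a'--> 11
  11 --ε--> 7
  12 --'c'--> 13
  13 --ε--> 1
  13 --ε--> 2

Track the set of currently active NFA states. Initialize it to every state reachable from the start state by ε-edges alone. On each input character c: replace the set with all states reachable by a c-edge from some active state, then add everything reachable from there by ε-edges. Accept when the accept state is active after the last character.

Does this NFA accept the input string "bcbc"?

S₀ = ε-closure({0}) = {0,1,2,3,4,6,8,10}
'b' @ 1: {7,9,12}
'c' @ 2: {1,2,3,4,6,8,10,13}  ✓accept
'b' @ 3: {7,9,12}
'c' @ 4: {1,2,3,4,6,8,10,13}  ✓accept
final: {1,2,3,4,6,8,10,13}; accept 1 in set

Answer: ACCEPT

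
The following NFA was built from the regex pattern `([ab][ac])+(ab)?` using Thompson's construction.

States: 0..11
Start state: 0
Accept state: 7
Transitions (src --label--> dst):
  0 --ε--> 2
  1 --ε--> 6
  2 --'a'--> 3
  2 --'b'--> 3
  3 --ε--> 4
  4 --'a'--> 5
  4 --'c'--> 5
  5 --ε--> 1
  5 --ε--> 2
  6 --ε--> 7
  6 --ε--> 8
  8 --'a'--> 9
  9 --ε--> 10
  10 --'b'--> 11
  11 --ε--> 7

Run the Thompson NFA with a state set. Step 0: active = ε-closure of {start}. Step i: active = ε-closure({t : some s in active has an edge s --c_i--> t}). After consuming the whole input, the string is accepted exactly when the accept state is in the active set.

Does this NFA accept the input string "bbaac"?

S₀ = ε-closure({0}) = {0,2}
'b' @ 1: {3,4}
'b' @ 2: {}  — dead — no transitions
rest 'aac' ignored (set empty)
after full input: {}  (accept=7 not in)

Answer: REJECT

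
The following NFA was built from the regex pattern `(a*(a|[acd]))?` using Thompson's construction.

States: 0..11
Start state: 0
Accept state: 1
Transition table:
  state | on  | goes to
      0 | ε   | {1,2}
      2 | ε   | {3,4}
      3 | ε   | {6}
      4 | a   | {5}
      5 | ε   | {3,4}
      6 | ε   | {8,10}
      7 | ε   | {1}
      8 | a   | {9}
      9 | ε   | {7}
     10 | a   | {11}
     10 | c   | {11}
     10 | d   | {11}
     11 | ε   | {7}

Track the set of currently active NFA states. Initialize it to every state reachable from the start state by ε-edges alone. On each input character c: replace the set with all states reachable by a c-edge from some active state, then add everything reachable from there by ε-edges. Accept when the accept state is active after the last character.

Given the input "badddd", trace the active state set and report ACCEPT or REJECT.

initial (ε-close {0}): {0,1,2,3,4,6,8,10}
'b' @ 1: {}  — no active states
rest 'adddd' ignored (set empty)
end set {} — state 1 not in

Answer: REJECT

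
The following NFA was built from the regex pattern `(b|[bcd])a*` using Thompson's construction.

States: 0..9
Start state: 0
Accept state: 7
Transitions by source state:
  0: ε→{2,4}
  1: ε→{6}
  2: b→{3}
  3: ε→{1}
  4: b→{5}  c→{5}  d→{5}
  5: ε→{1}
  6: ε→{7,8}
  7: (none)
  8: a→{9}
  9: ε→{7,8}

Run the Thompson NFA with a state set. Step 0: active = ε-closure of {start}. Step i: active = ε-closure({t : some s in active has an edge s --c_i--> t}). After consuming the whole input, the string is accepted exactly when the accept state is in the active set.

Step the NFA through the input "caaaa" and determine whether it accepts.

Answer: ACCEPT

Derivation:
initial (ε-close {0}): {0,2,4}
'c' @ 1: {1,5,6,7,8}  (accept∈set)
'a' @ 2: {7,8,9}  (accept∈set)
'a' @ 3: {7,8,9}  (accept∈set)
'a' @ 4: {7,8,9}  (accept∈set)
'a' @ 5: {7,8,9}  (accept∈set)
after full input: {7,8,9}  (accept=7 in)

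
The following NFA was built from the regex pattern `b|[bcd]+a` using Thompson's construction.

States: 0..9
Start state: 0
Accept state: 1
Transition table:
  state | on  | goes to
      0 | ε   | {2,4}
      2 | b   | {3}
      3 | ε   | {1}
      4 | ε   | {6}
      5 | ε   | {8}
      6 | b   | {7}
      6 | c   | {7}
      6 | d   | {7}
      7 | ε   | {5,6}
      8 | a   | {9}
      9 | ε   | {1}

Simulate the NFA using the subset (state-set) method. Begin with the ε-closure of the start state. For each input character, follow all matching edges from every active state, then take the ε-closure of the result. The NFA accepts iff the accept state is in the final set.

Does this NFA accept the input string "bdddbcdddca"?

initial (ε-close {0}): {0,2,4,6}
'b' @ 1: {1,3,5,6,7,8}  [accepting]
'd' @ 2: {5,6,7,8}
'd' @ 3: {5,6,7,8}
'd' @ 4: {5,6,7,8}
'b' @ 5: {5,6,7,8}
'c' @ 6: {5,6,7,8}
'd' @ 7: {5,6,7,8}
'd' @ 8: {5,6,7,8}
'd' @ 9: {5,6,7,8}
'c' @ 10: {5,6,7,8}
'a' @ 11: {1,9}  [accepting]
final: {1,9}; accept 1 in set

Answer: ACCEPT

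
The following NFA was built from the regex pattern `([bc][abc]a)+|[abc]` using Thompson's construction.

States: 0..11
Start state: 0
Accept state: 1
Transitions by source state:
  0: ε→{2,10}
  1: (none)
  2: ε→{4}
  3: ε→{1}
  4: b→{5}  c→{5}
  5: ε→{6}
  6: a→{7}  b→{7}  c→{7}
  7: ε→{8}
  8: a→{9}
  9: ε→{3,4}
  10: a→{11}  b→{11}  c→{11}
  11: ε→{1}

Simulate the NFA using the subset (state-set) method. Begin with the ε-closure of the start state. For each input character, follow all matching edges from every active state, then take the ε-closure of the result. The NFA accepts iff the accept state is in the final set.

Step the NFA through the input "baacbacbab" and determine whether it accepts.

Answer: REJECT

Steps:
initial (ε-close {0}): {0,2,4,10}
'b' @ 1: {1,5,6,11}  (accept∈set)
'a' @ 2: {7,8}
'a' @ 3: {1,3,4,9}  (accept∈set)
'c' @ 4: {5,6}
'b' @ 5: {7,8}
'a' @ 6: {1,3,4,9}  (accept∈set)
'c' @ 7: {5,6}
'b' @ 8: {7,8}
'a' @ 9: {1,3,4,9}  (accept∈set)
'b' @ 10: {5,6}
final: {5,6}; accept 1 not in set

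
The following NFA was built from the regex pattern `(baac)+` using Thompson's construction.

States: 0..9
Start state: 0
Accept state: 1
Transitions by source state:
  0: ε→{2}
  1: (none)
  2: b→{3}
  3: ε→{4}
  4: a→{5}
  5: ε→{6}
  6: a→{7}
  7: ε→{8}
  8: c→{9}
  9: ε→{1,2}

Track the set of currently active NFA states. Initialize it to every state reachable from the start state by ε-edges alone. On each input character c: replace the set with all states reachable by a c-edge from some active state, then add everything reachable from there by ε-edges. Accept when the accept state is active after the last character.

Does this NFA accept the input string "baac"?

initial (ε-close {0}): {0,2}
'b' @ 1: {3,4}
'a' @ 2: {5,6}
'a' @ 3: {7,8}
'c' @ 4: {1,2,9}  ✓accept
final: {1,2,9}; accept 1 in set

Answer: ACCEPT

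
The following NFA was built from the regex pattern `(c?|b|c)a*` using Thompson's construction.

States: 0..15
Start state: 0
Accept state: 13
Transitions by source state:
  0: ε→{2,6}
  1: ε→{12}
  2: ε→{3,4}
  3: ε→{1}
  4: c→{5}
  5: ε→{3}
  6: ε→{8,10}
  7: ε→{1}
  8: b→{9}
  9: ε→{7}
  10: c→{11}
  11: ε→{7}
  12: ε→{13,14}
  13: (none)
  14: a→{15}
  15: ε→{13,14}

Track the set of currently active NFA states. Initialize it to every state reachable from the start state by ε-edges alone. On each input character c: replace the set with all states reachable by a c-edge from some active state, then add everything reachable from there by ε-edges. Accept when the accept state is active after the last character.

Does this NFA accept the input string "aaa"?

Answer: ACCEPT

Derivation:
initial (ε-close {0}): {0,1,2,3,4,6,8,10,12,13,14}
'a' @ 1: {13,14,15}  ✓accept
'a' @ 2: {13,14,15}  ✓accept
'a' @ 3: {13,14,15}  ✓accept
end set {13,14,15} — state 13 in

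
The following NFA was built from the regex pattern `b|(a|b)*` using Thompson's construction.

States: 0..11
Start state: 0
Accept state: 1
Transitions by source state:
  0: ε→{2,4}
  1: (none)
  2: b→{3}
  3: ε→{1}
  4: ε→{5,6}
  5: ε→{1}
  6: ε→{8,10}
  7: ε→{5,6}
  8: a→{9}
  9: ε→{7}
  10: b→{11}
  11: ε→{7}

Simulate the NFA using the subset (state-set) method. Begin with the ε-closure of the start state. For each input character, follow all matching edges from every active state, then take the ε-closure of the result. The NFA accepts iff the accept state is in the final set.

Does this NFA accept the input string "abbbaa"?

Answer: ACCEPT

Derivation:
start: ε-closure({0}) = {0,1,2,4,5,6,8,10}
'a' @ 1: {1,5,6,7,8,9,10}  ✓accept
'b' @ 2: {1,5,6,7,8,10,11}  ✓accept
'b' @ 3: {1,5,6,7,8,10,11}  ✓accept
'b' @ 4: {1,5,6,7,8,10,11}  ✓accept
'a' @ 5: {1,5,6,7,8,9,10}  ✓accept
'a' @ 6: {1,5,6,7,8,9,10}  ✓accept
after full input: {1,5,6,7,8,9,10}  (accept=1 in)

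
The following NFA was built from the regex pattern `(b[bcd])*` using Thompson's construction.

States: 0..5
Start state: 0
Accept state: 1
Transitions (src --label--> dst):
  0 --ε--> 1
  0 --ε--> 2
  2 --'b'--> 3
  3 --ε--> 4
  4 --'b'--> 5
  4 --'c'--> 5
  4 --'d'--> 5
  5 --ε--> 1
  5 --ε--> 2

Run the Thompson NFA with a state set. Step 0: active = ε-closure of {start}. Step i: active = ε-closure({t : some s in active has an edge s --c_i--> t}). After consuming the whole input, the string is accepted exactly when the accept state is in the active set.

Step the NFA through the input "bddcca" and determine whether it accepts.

Answer: REJECT

Steps:
start: ε-closure({0}) = {0,1,2}
'b' @ 1: {3,4}
'd' @ 2: {1,2,5}  [accepting]
'd' @ 3: {}  — state set empty
rest 'cca' ignored (set empty)
after full input: {}  (accept=1 not in)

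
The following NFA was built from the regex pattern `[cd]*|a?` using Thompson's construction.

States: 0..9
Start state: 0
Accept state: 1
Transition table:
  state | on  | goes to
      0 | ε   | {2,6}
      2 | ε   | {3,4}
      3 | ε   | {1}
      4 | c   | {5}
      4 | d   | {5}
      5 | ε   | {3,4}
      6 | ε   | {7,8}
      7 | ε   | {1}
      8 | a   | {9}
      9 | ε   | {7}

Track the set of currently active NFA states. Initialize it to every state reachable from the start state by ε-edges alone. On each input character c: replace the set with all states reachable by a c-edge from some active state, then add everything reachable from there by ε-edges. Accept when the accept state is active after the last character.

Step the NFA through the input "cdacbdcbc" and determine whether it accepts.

S₀ = ε-closure({0}) = {0,1,2,3,4,6,7,8}
'c' @ 1: {1,3,4,5}  ✓accept
'd' @ 2: {1,3,4,5}  ✓accept
'a' @ 3: {}  — no active states
rest 'cbdcbc' ignored (set empty)
after full input: {}  (accept=1 not in)

Answer: REJECT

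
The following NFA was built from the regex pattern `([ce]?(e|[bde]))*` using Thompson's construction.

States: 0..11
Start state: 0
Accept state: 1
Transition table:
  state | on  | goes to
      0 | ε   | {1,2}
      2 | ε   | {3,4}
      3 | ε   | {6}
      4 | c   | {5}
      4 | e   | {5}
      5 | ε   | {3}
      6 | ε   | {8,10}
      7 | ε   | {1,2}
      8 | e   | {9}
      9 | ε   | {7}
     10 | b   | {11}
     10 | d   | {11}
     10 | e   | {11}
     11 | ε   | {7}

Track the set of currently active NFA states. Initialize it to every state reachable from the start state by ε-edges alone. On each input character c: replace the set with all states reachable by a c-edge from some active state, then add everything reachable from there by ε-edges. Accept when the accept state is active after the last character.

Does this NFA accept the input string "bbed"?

Answer: ACCEPT

Derivation:
start: ε-closure({0}) = {0,1,2,3,4,6,8,10}
'b' @ 1: {1,2,3,4,6,7,8,10,11}  [accepting]
'b' @ 2: {1,2,3,4,6,7,8,10,11}  [accepting]
'e' @ 3: {1,2,3,4,5,6,7,8,9,10,11}  [accepting]
'd' @ 4: {1,2,3,4,6,7,8,10,11}  [accepting]
end set {1,2,3,4,6,7,8,10,11} — state 1 in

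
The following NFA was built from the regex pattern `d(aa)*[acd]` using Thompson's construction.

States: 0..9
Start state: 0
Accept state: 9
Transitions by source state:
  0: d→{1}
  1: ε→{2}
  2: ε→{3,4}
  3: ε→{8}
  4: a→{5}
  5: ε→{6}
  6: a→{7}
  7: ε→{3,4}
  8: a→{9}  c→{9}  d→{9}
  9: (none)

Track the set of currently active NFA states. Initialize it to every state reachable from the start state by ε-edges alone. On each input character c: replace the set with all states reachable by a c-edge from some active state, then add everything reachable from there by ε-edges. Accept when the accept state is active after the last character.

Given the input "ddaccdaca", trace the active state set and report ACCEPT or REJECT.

Answer: REJECT

Derivation:
start: ε-closure({0}) = {0}
'd' @ 1: {1,2,3,4,8}
'd' @ 2: {9}  [accepting]
'a' @ 3: {}  — dead — no transitions
rest 'ccdaca' ignored (set empty)
end set {} — state 9 not in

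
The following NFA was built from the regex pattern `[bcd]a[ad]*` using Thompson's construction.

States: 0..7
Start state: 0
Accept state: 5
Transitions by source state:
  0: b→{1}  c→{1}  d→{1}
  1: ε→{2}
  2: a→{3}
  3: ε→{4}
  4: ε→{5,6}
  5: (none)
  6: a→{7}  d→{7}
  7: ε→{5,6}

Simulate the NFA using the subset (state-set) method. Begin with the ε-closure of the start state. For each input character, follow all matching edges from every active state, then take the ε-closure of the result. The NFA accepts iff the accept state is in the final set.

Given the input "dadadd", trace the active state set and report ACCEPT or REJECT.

Answer: ACCEPT

Derivation:
initial (ε-close {0}): {0}
'd' @ 1: {1,2}
'a' @ 2: {3,4,5,6}  (accept∈set)
'd' @ 3: {5,6,7}  (accept∈set)
'a' @ 4: {5,6,7}  (accept∈set)
'd' @ 5: {5,6,7}  (accept∈set)
'd' @ 6: {5,6,7}  (accept∈set)
final: {5,6,7}; accept 5 in set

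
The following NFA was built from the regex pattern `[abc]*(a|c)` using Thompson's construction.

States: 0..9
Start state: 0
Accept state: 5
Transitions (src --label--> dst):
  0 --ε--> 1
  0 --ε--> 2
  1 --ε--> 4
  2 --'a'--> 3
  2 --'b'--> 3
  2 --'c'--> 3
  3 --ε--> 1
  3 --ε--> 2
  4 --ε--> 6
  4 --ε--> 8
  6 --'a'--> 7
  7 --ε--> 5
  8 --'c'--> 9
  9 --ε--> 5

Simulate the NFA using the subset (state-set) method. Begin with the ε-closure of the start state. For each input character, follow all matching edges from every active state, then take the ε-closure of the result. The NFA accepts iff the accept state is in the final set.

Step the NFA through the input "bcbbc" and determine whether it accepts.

initial (ε-close {0}): {0,1,2,4,6,8}
'b' @ 1: {1,2,3,4,6,8}
'c' @ 2: {1,2,3,4,5,6,8,9}  (accept∈set)
'b' @ 3: {1,2,3,4,6,8}
'b' @ 4: {1,2,3,4,6,8}
'c' @ 5: {1,2,3,4,5,6,8,9}  (accept∈set)
final: {1,2,3,4,5,6,8,9}; accept 5 in set

Answer: ACCEPT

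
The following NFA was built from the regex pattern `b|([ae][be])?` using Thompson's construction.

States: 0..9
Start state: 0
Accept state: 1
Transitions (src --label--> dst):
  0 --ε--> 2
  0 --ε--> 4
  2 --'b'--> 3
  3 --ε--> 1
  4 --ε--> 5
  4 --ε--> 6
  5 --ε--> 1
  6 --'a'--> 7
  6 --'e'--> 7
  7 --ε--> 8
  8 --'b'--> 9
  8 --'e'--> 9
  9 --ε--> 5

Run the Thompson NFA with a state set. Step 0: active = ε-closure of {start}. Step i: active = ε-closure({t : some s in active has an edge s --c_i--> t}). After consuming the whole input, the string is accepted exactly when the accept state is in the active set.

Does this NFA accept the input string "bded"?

Answer: REJECT

Derivation:
S₀ = ε-closure({0}) = {0,1,2,4,5,6}
'b' @ 1: {1,3}  [accepting]
'd' @ 2: {}  — state set empty
rest 'ed' ignored (set empty)
end set {} — state 1 not in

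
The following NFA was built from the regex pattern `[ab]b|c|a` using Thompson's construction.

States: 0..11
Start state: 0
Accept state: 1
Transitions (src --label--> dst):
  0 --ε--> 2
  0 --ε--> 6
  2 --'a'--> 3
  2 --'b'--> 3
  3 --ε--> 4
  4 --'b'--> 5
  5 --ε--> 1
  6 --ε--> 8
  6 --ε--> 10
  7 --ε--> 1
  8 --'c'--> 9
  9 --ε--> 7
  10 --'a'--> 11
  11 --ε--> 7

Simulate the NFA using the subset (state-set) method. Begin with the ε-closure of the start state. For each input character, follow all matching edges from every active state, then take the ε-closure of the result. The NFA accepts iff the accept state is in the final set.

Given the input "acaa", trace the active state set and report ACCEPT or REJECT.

Answer: REJECT

Derivation:
initial (ε-close {0}): {0,2,6,8,10}
'a' @ 1: {1,3,4,7,11}  [accepting]
'c' @ 2: {}  — no active states
rest 'aa' ignored (set empty)
final: {}; accept 1 not in set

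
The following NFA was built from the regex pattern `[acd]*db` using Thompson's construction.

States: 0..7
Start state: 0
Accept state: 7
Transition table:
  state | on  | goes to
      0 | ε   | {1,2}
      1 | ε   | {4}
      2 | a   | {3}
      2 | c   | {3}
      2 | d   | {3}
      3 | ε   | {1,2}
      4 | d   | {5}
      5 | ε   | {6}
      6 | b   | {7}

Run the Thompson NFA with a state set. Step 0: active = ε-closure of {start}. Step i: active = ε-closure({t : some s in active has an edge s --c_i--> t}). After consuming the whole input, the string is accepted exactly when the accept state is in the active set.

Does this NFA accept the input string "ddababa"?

initial (ε-close {0}): {0,1,2,4}
'd' @ 1: {1,2,3,4,5,6}
'd' @ 2: {1,2,3,4,5,6}
'a' @ 3: {1,2,3,4}
'b' @ 4: {}  — dead — no transitions
rest 'aba' ignored (set empty)
after full input: {}  (accept=7 not in)

Answer: REJECT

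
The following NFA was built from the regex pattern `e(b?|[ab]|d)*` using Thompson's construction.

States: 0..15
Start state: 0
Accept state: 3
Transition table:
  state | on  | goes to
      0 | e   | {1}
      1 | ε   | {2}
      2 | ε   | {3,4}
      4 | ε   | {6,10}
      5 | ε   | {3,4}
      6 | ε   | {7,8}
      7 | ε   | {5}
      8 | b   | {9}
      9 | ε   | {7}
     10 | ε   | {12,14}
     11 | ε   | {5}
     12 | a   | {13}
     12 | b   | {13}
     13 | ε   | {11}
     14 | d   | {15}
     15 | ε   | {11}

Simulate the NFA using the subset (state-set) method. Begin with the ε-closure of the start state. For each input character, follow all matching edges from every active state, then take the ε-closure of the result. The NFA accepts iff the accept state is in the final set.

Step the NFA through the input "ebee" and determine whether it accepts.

start: ε-closure({0}) = {0}
'e' @ 1: {1,2,3,4,5,6,7,8,10,12,14}  [accepting]
'b' @ 2: {3,4,5,6,7,8,9,10,11,12,13,14}  [accepting]
'e' @ 3: {}  — dead — no transitions
rest 'e' ignored (set empty)
final: {}; accept 3 not in set

Answer: REJECT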